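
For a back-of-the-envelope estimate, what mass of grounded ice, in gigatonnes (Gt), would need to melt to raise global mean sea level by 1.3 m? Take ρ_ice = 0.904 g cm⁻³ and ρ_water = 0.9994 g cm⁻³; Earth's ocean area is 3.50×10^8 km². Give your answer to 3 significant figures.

≈ 4.55×10^5 Gt

Required water volume = Δh × A = 1.3 m × 3.50×10^14 m² = 4.550×10^14 m³.
ρ_w = 0.9994 g cm⁻³ = 999.4 kg m⁻³, so the mass of water = 4.550×10^14 m³ × 999.4 kg m⁻³ = 4.547×10^17 kg = 4.55×10^5 Gt (and the same mass of ice, by conservation).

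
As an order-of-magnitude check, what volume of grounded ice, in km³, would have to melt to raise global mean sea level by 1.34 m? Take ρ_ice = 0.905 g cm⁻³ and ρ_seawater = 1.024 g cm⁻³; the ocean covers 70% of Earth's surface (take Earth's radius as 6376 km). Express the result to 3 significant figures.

Required water volume = Δh × A = 1.34 m × 3.58×10^14 m² = 4.792×10^14 m³ = 4.792×10^5 km³.
Ice volume = water volume × ρ_w/ρ_ice = 4.792×10^5 × 1024/905 = 5.42×10^5 km³.

≈ 5.42×10^5 km³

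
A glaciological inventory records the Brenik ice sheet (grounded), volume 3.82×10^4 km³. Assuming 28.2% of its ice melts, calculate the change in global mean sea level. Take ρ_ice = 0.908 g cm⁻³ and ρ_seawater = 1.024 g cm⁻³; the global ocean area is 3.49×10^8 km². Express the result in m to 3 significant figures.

≈ 0.0274 m

Brenik: 0.282 × 3.82×10^4 km³ × (908/1024) = 9552 km³ of water.
Spread over 3.49×10^14 m² of ocean, Δh = 9.552×10^12 / 3.49×10^14 = 0.0274 m.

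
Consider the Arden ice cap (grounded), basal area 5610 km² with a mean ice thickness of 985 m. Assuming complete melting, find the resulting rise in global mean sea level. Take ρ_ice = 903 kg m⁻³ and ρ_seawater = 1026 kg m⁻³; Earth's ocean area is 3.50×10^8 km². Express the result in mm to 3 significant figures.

≈ 13.9 mm

Arden: ice volume = 5610 km² × 985 m = 5526 km³; 5526 × (903/1026) = 4863 km³ of water.
Spread over 3.50×10^14 m² of ocean, Δh = 4.863×10^12 / 3.50×10^14 = 0.0139 m = 13.9 mm.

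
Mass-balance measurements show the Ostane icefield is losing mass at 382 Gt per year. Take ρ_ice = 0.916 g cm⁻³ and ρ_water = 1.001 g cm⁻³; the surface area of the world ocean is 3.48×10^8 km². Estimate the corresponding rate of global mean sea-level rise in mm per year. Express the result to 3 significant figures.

≈ 1.10 mm/yr

ρ_w = 1.001 g cm⁻³ = 1001 kg m⁻³. Annual water volume added = 382 Gt / ρ_w = 3.820×10^14 kg / 1001 kg m⁻³ = 3.816×10^11 m³.
Δh per year = 3.816×10^11 / 3.48×10^14 = 1.10×10^-3 m = 1.10 mm.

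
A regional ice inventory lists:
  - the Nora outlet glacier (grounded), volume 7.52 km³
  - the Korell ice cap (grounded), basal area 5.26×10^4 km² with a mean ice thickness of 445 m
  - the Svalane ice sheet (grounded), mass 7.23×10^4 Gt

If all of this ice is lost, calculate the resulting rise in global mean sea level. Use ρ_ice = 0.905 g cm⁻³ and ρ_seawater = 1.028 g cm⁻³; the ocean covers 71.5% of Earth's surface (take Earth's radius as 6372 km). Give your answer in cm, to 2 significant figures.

Nora: 7.52 km³ × (905/1028) = 6.620 km³ of water.
Korell: ice volume = 5.26×10^4 km² × 445 m = 2.341×10^4 km³; 2.341×10^4 × (905/1028) = 2.061×10^4 km³ of water.
Svalane: 7.23×10^4 Gt = 7.230×10^16 kg; dividing by ρ_w = 1.028 g cm⁻³ = 1028 kg m⁻³ gives 7.033×10^13 m³ of water.
Total added water ≈ 9.094×10^13 m³ over 3.65×10^14 m² → Δh = 0.249 m = 25 cm.

≈ 25 cm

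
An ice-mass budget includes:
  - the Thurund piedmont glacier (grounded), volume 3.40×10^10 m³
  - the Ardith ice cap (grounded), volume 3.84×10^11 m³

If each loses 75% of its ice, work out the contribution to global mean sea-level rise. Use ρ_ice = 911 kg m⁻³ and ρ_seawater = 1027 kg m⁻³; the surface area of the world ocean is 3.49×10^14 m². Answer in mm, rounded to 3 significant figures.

Thurund: 0.75 × 3.40×10^10 m³ × (911/1027) = 2.262×10^10 m³ of water.
Ardith: 0.75 × 3.84×10^11 m³ × (911/1027) = 2.555×10^11 m³ of water.
Total added water ≈ 2.781×10^11 m³ over 3.49×10^14 m² → Δh = 7.97×10^-4 m = 0.797 mm.

≈ 0.797 mm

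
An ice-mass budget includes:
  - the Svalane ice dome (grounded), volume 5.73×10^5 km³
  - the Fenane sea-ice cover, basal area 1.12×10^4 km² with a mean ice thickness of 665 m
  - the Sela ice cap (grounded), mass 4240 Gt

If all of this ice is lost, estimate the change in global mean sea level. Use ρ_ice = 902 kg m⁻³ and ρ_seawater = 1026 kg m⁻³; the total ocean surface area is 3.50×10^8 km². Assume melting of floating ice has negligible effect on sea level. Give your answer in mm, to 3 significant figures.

≈ 1450 mm

Svalane: 5.73×10^5 km³ × (902/1026) = 5.037×10^5 km³ of water.
The Fenane sea-ice cover is floating and already displaces its own weight of water, so its melt adds essentially nothing to sea level.
Sela: 4240 Gt = 4.240×10^15 kg; dividing by ρ_w = 1026 kg m⁻³ gives 4.133×10^12 m³ of water.
Total added water ≈ 5.079×10^14 m³ over 3.50×10^14 m² → Δh = 1.45 m = 1450 mm.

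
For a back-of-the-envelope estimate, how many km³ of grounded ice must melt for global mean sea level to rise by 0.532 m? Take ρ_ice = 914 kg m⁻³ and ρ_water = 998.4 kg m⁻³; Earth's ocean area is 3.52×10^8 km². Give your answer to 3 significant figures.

Required water volume = Δh × A = 0.532 m × 3.52×10^14 m² = 1.873×10^14 m³ = 1.873×10^5 km³.
Ice volume = water volume × ρ_w/ρ_ice = 1.873×10^5 × 998.4/914 = 2.05×10^5 km³.

≈ 2.05×10^5 km³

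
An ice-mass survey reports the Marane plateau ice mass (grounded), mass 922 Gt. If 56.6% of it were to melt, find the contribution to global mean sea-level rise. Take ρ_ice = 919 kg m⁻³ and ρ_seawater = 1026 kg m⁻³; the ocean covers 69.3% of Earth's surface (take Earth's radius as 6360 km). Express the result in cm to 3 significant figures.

Marane: 0.566 × 922 Gt = 5.219×10^14 kg; dividing by ρ_w = 1026 kg m⁻³ gives 5.086×10^11 m³ of water.
Spread over 3.52×10^14 m² of ocean, Δh = 5.086×10^11 / 3.52×10^14 = 1.44×10^-3 m = 0.144 cm.

≈ 0.144 cm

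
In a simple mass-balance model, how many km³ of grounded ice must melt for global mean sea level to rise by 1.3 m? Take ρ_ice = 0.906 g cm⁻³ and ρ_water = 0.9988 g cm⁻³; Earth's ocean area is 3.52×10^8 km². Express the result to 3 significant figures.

≈ 5.04×10^5 km³

Required water volume = Δh × A = 1.3 m × 3.52×10^14 m² = 4.576×10^14 m³ = 4.576×10^5 km³.
Ice volume = water volume × ρ_w/ρ_ice = 4.576×10^5 × 998.8/906 = 5.04×10^5 km³.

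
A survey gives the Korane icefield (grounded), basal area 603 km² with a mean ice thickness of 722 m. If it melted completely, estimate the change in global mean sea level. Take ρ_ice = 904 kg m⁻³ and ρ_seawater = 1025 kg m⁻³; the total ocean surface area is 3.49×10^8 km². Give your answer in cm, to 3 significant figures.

≈ 0.110 cm

Korane: ice volume = 603 km² × 722 m = 435.4 km³; 435.4 × (904/1025) = 384.0 km³ of water.
Spread over 3.49×10^14 m² of ocean, Δh = 3.840×10^11 / 3.49×10^14 = 1.10×10^-3 m = 0.110 cm.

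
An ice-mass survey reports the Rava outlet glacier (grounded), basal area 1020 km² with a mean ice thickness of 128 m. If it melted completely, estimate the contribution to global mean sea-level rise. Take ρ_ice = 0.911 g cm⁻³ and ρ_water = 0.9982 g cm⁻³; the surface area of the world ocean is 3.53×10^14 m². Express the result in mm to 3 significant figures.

Rava: ice volume = 1020 km² × 128 m = 130.6 km³; 130.6 × (911/998.2) = 119.2 km³ of water.
Spread over 3.53×10^14 m² of ocean, Δh = 1.192×10^11 / 3.53×10^14 = 3.38×10^-4 m = 0.338 mm.

≈ 0.338 mm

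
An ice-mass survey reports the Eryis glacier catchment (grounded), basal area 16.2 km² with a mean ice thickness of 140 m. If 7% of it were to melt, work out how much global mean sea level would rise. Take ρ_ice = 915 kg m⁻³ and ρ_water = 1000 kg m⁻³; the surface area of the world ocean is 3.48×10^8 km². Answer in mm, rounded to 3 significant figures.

Eryis: ice volume = 16.2 km² × 140 m = 2.268 km³; 0.07 × 2.268 × (915/1000) = 0.1453 km³ of water.
Spread over 3.48×10^14 m² of ocean, Δh = 1.453×10^8 / 3.48×10^14 = 4.17×10^-7 m = 4.17×10^-4 mm.

≈ 4.17×10^-4 mm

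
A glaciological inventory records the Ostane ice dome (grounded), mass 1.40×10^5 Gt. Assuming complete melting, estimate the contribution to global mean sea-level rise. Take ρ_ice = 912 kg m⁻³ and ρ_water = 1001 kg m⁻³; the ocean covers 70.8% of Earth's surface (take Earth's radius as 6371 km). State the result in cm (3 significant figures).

Ostane: 1.40×10^5 Gt = 1.400×10^17 kg; dividing by ρ_w = 1001 kg m⁻³ gives 1.399×10^14 m³ of water.
Spread over 3.61×10^14 m² of ocean, Δh = 1.399×10^14 / 3.61×10^14 = 0.387 m = 38.7 cm.

≈ 38.7 cm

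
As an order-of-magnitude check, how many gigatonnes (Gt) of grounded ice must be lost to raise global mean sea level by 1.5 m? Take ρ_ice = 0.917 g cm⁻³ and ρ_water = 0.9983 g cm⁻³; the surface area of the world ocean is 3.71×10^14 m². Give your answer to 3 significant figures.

Required water volume = Δh × A = 1.5 m × 3.71×10^14 m² = 5.565×10^14 m³.
ρ_w = 0.9983 g cm⁻³ = 998.3 kg m⁻³, so the mass of water = 5.565×10^14 m³ × 998.3 kg m⁻³ = 5.556×10^17 kg = 5.56×10^5 Gt (and the same mass of ice, by conservation).

≈ 5.56×10^5 Gt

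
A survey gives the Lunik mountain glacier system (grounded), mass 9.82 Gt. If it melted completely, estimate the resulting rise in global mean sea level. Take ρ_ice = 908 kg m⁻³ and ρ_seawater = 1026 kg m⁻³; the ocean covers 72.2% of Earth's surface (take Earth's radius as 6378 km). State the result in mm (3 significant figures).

Lunik: 9.82 Gt = 9.820×10^12 kg; dividing by ρ_w = 1026 kg m⁻³ gives 9.571×10^9 m³ of water.
Spread over 3.69×10^14 m² of ocean, Δh = 9.571×10^9 / 3.69×10^14 = 2.59×10^-5 m = 0.0259 mm.

≈ 0.0259 mm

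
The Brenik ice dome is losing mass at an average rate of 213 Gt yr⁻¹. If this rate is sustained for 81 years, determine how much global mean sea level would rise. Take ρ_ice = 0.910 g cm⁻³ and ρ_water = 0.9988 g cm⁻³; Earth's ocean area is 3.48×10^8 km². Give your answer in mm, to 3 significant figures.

≈ 49.6 mm

Total mass lost = 213 Gt/yr × 81 yr = 1.725×10^4 Gt = 1.725×10^16 kg.
ρ_w = 0.9988 g cm⁻³ = 998.8 kg m⁻³, so water volume = 1.725×10^16 / 998.8 = 1.727×10^13 m³.
Δh = 1.727×10^13 / 3.48×10^14 = 0.0496 m = 49.6 mm.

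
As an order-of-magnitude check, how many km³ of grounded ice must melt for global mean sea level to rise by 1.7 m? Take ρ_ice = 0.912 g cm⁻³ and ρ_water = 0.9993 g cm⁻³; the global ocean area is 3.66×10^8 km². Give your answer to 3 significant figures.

≈ 6.82×10^5 km³

Required water volume = Δh × A = 1.7 m × 3.66×10^14 m² = 6.222×10^14 m³ = 6.222×10^5 km³.
Ice volume = water volume × ρ_w/ρ_ice = 6.222×10^5 × 999.3/912 = 6.82×10^5 km³.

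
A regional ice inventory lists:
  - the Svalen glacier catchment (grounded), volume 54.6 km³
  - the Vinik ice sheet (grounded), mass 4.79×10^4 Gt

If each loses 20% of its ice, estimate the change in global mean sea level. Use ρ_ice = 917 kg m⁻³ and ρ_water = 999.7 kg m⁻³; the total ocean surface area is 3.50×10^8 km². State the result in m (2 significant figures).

Svalen: 0.2 × 54.6 km³ × (917/999.7) = 10.02 km³ of water.
Vinik: 0.2 × 4.79×10^4 Gt = 9.580×10^15 kg; dividing by ρ_w = 999.7 kg m⁻³ gives 9.583×10^12 m³ of water.
Total added water ≈ 9.593×10^12 m³ over 3.50×10^14 m² → Δh = 0.0274 m.

≈ 0.027 m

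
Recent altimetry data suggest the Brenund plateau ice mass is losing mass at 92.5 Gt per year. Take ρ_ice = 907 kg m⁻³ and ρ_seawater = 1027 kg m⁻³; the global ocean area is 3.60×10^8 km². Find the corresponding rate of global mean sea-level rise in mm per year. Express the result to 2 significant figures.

ρ_w = 1027 kg m⁻³. Annual water volume added = 92.5 Gt / ρ_w = 9.250×10^13 kg / 1027 kg m⁻³ = 9.007×10^10 m³.
Δh per year = 9.007×10^10 / 3.60×10^14 = 2.50×10^-4 m = 0.25 mm.

≈ 0.25 mm/yr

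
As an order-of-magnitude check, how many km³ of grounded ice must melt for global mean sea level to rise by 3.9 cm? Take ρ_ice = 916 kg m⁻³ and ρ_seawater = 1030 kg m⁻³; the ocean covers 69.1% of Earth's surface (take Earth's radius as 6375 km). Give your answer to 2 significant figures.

Required water volume = Δh × A = 0.039 m × 3.53×10^14 m² = 1.376×10^13 m³ = 1.376×10^4 km³.
Ice volume = water volume × ρ_w/ρ_ice = 1.376×10^4 × 1030/916 = 1.5×10^4 km³.

≈ 1.5×10^4 km³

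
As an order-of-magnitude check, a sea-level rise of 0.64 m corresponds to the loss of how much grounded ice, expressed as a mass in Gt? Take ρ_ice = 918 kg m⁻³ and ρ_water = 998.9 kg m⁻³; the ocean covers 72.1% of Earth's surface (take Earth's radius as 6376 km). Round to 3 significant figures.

≈ 2.35×10^5 Gt

Required water volume = Δh × A = 0.64 m × 3.68×10^14 m² = 2.357×10^14 m³.
ρ_w = 998.9 kg m⁻³, so the mass of water = 2.357×10^14 m³ × 998.9 kg m⁻³ = 2.355×10^17 kg = 2.35×10^5 Gt (and the same mass of ice, by conservation).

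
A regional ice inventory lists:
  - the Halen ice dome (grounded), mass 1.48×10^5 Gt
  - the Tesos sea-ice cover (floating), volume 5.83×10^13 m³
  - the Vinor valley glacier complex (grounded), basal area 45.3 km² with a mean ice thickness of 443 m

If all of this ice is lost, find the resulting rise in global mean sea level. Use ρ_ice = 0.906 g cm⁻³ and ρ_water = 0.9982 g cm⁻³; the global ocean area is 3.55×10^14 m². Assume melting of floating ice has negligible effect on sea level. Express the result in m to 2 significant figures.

Halen: 1.48×10^5 Gt = 1.480×10^17 kg; dividing by ρ_w = 0.9982 g cm⁻³ = 998.2 kg m⁻³ gives 1.483×10^14 m³ of water.
The Tesos sea-ice cover is floating and already displaces its own weight of water, so its melt adds essentially nothing to sea level.
Vinor: ice volume = 45.3 km² × 443 m = 20.07 km³; 20.07 × (906/998.2) = 18.21 km³ of water.
Total added water ≈ 1.483×10^14 m³ over 3.55×10^14 m² → Δh = 0.418 m.

≈ 0.42 m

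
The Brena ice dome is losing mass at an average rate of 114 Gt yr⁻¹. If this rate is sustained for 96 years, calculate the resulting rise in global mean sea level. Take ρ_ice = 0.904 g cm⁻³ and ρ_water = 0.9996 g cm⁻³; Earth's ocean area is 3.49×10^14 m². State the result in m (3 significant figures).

Total mass lost = 114 Gt/yr × 96 yr = 1.094×10^4 Gt = 1.094×10^16 kg.
ρ_w = 0.9996 g cm⁻³ = 999.6 kg m⁻³, so water volume = 1.094×10^16 / 999.6 = 1.095×10^13 m³.
Δh = 1.095×10^13 / 3.49×10^14 = 0.0314 m.

≈ 0.0314 m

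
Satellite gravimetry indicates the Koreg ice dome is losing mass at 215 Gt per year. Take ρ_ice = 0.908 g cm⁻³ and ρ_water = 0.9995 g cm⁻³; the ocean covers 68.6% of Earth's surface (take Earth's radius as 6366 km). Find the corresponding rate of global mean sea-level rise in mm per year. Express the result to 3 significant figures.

ρ_w = 0.9995 g cm⁻³ = 999.5 kg m⁻³. Annual water volume added = 215 Gt / ρ_w = 2.150×10^14 kg / 999.5 kg m⁻³ = 2.151×10^11 m³.
Δh per year = 2.151×10^11 / 3.49×10^14 = 6.16×10^-4 m = 0.616 mm.

≈ 0.616 mm/yr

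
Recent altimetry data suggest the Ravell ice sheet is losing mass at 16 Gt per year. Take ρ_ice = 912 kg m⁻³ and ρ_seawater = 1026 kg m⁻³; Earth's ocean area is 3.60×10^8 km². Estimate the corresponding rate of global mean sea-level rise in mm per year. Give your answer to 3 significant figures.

ρ_w = 1026 kg m⁻³. Annual water volume added = 16 Gt / ρ_w = 1.600×10^13 kg / 1026 kg m⁻³ = 1.559×10^10 m³.
Δh per year = 1.559×10^10 / 3.60×10^14 = 4.33×10^-5 m = 0.0433 mm.

≈ 0.0433 mm/yr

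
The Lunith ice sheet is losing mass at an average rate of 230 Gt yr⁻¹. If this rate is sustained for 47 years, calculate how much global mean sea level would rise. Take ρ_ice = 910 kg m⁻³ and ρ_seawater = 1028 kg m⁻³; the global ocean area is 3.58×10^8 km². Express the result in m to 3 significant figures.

≈ 0.0294 m

Total mass lost = 230 Gt/yr × 47 yr = 1.081×10^4 Gt = 1.081×10^16 kg.
ρ_w = 1028 kg m⁻³, so water volume = 1.081×10^16 / 1028 = 1.052×10^13 m³.
Δh = 1.052×10^13 / 3.58×10^14 = 0.0294 m.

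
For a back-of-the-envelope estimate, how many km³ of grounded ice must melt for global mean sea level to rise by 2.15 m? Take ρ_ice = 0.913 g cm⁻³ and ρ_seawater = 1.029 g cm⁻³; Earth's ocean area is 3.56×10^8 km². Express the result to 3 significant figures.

≈ 8.63×10^5 km³

Required water volume = Δh × A = 2.15 m × 3.56×10^14 m² = 7.654×10^14 m³ = 7.654×10^5 km³.
Ice volume = water volume × ρ_w/ρ_ice = 7.654×10^5 × 1029/913 = 8.63×10^5 km³.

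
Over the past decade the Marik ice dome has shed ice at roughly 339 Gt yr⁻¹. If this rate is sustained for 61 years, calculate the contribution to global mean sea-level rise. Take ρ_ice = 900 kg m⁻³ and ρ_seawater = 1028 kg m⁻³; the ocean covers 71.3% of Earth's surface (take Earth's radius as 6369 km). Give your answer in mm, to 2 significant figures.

Total mass lost = 339 Gt/yr × 61 yr = 2.068×10^4 Gt = 2.068×10^16 kg.
ρ_w = 1028 kg m⁻³, so water volume = 2.068×10^16 / 1028 = 2.012×10^13 m³.
Δh = 2.012×10^13 / 3.63×10^14 = 0.0553 m = 55 mm.

≈ 55 mm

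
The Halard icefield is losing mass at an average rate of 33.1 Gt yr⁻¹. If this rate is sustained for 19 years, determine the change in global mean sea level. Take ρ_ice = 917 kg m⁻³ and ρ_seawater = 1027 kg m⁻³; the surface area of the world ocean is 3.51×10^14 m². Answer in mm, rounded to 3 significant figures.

Total mass lost = 33.1 Gt/yr × 19 yr = 628.9 Gt = 6.289×10^14 kg.
ρ_w = 1027 kg m⁻³, so water volume = 6.289×10^14 / 1027 = 6.124×10^11 m³.
Δh = 6.124×10^11 / 3.51×10^14 = 1.74×10^-3 m = 1.74 mm.

≈ 1.74 mm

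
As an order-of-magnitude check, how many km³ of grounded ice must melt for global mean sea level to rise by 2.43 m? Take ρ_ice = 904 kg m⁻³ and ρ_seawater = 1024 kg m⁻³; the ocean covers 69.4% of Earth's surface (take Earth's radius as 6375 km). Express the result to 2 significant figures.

Required water volume = Δh × A = 2.43 m × 3.54×10^14 m² = 8.613×10^14 m³ = 8.613×10^5 km³.
Ice volume = water volume × ρ_w/ρ_ice = 8.613×10^5 × 1024/904 = 9.8×10^5 km³.

≈ 9.8×10^5 km³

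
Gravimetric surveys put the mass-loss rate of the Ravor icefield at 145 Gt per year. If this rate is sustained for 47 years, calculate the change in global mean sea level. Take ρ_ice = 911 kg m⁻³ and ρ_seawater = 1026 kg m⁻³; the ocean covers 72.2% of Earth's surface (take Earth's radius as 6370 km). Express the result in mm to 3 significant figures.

≈ 18.0 mm

Total mass lost = 145 Gt/yr × 47 yr = 6815 Gt = 6.815×10^15 kg.
ρ_w = 1026 kg m⁻³, so water volume = 6.815×10^15 / 1026 = 6.642×10^12 m³.
Δh = 6.642×10^12 / 3.68×10^14 = 0.0180 m = 18.0 mm.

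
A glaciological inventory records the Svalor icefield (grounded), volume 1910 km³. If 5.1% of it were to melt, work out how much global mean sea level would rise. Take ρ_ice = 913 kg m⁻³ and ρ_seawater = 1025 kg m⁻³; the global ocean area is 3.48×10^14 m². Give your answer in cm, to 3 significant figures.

≈ 0.0249 cm

Svalor: 0.051 × 1910 km³ × (913/1025) = 86.77 km³ of water.
Spread over 3.48×10^14 m² of ocean, Δh = 8.677×10^10 / 3.48×10^14 = 2.49×10^-4 m = 0.0249 cm.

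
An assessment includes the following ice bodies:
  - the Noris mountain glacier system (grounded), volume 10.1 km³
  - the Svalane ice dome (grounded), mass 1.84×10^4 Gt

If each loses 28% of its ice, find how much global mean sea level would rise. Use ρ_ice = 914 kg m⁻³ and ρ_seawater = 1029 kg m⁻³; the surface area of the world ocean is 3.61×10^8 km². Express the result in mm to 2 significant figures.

Noris: 0.28 × 10.1 km³ × (914/1029) = 2.512 km³ of water.
Svalane: 0.28 × 1.84×10^4 Gt = 5.152×10^15 kg; dividing by ρ_w = 1029 kg m⁻³ gives 5.007×10^12 m³ of water.
Total added water ≈ 5.009×10^12 m³ over 3.61×10^14 m² → Δh = 0.0139 m = 14 mm.

≈ 14 mm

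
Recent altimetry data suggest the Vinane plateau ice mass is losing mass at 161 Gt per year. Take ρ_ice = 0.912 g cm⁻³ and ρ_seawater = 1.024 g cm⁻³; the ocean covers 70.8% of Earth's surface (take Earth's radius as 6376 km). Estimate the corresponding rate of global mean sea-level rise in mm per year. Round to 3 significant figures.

≈ 0.435 mm/yr

ρ_w = 1.024 g cm⁻³ = 1024 kg m⁻³. Annual water volume added = 161 Gt / ρ_w = 1.610×10^14 kg / 1024 kg m⁻³ = 1.572×10^11 m³.
Δh per year = 1.572×10^11 / 3.62×10^14 = 4.35×10^-4 m = 0.435 mm.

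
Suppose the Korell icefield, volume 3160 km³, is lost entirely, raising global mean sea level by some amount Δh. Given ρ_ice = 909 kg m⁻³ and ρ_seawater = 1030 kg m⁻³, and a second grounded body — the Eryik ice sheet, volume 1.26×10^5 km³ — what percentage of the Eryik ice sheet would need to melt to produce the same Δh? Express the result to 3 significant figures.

Equal sea-level rise means equal mass of meltwater, i.e. equal mass of ice lost.
Ice mass of Korell: 2.872×10^15 kg; ice mass of Eryik: 1.145×10^17 kg.
Fraction required = 2.872×10^15 / 1.145×10^17 = 0.0251 → 2.51 %.

≈ 2.51 %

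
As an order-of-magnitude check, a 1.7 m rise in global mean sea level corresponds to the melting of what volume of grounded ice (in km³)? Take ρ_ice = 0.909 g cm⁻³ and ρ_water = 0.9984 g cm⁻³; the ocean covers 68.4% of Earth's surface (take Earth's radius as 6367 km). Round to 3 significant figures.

Required water volume = Δh × A = 1.7 m × 3.48×10^14 m² = 5.924×10^14 m³ = 5.924×10^5 km³.
Ice volume = water volume × ρ_w/ρ_ice = 5.924×10^5 × 998.4/909 = 6.51×10^5 km³.

≈ 6.51×10^5 km³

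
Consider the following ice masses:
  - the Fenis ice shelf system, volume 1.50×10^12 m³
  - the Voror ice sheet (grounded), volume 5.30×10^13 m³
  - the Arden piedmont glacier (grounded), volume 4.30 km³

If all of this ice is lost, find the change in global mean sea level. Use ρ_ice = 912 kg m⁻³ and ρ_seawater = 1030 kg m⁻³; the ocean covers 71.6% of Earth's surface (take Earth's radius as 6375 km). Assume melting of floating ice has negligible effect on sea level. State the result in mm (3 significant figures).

The Fenis ice shelf system is floating and already displaces its own weight of water, so its melt adds essentially nothing to sea level.
Voror: 5.30×10^13 m³ × (912/1030) = 4.693×10^13 m³ of water.
Arden: 4.30 km³ × (912/1030) = 3.807 km³ of water.
Total added water ≈ 4.693×10^13 m³ over 3.66×10^14 m² → Δh = 0.128 m = 128 mm.

≈ 128 mm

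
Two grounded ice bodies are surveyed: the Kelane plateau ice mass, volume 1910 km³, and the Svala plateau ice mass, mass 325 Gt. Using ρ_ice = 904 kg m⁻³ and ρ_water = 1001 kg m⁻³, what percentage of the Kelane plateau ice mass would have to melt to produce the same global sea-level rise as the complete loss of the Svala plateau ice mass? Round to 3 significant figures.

Equal sea-level rise means equal mass of meltwater, i.e. equal mass of ice lost.
Ice mass of Svala: 3.250×10^14 kg; ice mass of Kelane: 1.727×10^15 kg.
Fraction required = 3.250×10^14 / 1.727×10^15 = 0.188 → 18.8 %.

≈ 18.8 %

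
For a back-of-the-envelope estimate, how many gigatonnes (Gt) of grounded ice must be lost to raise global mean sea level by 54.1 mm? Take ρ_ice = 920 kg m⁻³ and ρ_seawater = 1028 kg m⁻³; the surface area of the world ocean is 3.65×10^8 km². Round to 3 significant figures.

≈ 2.03×10^4 Gt

Required water volume = Δh × A = 0.0541 m × 3.65×10^14 m² = 1.975×10^13 m³.
ρ_w = 1028 kg m⁻³, so the mass of water = 1.975×10^13 m³ × 1028 kg m⁻³ = 2.030×10^16 kg = 2.03×10^4 Gt (and the same mass of ice, by conservation).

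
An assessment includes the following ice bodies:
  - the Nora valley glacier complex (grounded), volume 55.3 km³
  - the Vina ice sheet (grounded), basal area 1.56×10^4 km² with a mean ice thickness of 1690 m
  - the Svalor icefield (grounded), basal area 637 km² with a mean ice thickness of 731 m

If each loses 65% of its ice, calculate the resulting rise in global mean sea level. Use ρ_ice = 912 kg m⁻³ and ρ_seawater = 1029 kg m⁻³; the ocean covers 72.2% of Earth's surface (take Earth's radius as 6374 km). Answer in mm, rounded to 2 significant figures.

≈ 42 mm

Nora: 0.65 × 55.3 km³ × (912/1029) = 31.86 km³ of water.
Vina: ice volume = 1.56×10^4 km² × 1690 m = 2.636×10^4 km³; 0.65 × 2.636×10^4 × (912/1029) = 1.519×10^4 km³ of water.
Svalor: ice volume = 637 km² × 731 m = 465.6 km³; 0.65 × 465.6 × (912/1029) = 268.3 km³ of water.
Total added water ≈ 1.549×10^13 m³ over 3.69×10^14 m² → Δh = 0.0420 m = 42 mm.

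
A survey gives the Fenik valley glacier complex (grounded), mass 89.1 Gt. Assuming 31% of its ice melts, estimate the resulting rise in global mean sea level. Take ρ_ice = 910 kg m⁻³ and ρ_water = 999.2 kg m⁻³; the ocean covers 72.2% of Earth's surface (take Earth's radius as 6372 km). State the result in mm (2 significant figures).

≈ 0.075 mm

Fenik: 0.31 × 89.1 Gt = 2.762×10^13 kg; dividing by ρ_w = 999.2 kg m⁻³ gives 2.764×10^10 m³ of water.
Spread over 3.68×10^14 m² of ocean, Δh = 2.764×10^10 / 3.68×10^14 = 7.50×10^-5 m = 0.075 mm.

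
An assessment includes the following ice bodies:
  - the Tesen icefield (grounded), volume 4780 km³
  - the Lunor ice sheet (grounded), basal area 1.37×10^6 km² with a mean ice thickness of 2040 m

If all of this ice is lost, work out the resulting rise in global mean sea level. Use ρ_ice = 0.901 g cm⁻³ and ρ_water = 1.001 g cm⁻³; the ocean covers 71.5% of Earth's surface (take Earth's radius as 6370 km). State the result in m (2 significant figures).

Tesen: 4780 km³ × (901/1001) = 4302 km³ of water.
Lunor: ice volume = 1.37×10^6 km² × 2040 m = 2.795×10^6 km³; 2.795×10^6 × (901/1001) = 2.516×10^6 km³ of water.
Total added water ≈ 2.520×10^15 m³ over 3.65×10^14 m² → Δh = 6.91 m.

≈ 6.9 m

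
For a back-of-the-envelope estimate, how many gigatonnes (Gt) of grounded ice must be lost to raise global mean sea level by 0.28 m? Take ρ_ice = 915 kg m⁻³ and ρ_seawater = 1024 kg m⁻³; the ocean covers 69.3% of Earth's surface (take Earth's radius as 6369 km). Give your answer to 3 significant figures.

≈ 1.01×10^5 Gt

Required water volume = Δh × A = 0.28 m × 3.53×10^14 m² = 9.891×10^13 m³.
ρ_w = 1024 kg m⁻³, so the mass of water = 9.891×10^13 m³ × 1024 kg m⁻³ = 1.013×10^17 kg = 1.01×10^5 Gt (and the same mass of ice, by conservation).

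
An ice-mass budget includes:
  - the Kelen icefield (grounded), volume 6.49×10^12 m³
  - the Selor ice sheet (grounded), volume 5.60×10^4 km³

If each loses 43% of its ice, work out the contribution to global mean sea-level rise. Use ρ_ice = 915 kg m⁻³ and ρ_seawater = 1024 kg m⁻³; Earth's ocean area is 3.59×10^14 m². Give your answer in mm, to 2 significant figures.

Kelen: 0.43 × 6.49×10^12 m³ × (915/1024) = 2.494×10^12 m³ of water.
Selor: 0.43 × 5.60×10^4 km³ × (915/1024) = 2.152×10^4 km³ of water.
Total added water ≈ 2.401×10^13 m³ over 3.59×10^14 m² → Δh = 0.0669 m = 67 mm.

≈ 67 mm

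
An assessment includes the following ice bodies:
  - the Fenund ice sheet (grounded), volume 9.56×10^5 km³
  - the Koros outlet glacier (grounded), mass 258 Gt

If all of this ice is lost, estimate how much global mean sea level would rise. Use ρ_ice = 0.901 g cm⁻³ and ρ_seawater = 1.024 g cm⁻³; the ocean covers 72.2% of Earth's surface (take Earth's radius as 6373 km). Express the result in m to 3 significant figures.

≈ 2.28 m

Fenund: 9.56×10^5 km³ × (901/1024) = 8.412×10^5 km³ of water.
Koros: 258 Gt = 2.580×10^14 kg; dividing by ρ_w = 1.024 g cm⁻³ = 1024 kg m⁻³ gives 2.520×10^11 m³ of water.
Total added water ≈ 8.414×10^14 m³ over 3.68×10^14 m² → Δh = 2.28 m.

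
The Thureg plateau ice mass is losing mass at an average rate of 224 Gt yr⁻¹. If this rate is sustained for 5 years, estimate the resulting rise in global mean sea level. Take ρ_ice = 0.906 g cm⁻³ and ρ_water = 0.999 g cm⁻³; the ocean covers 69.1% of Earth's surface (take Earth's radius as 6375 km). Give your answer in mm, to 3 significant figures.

≈ 3.18 mm

Total mass lost = 224 Gt/yr × 5 yr = 1120 Gt = 1.120×10^15 kg.
ρ_w = 0.999 g cm⁻³ = 999 kg m⁻³, so water volume = 1.120×10^15 / 999 = 1.121×10^12 m³.
Δh = 1.121×10^12 / 3.53×10^14 = 3.18×10^-3 m = 3.18 mm.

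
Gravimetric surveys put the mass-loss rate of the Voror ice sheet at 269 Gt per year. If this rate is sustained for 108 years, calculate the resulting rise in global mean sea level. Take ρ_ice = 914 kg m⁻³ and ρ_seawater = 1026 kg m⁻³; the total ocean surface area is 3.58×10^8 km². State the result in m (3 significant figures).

Total mass lost = 269 Gt/yr × 108 yr = 2.905×10^4 Gt = 2.905×10^16 kg.
ρ_w = 1026 kg m⁻³, so water volume = 2.905×10^16 / 1026 = 2.832×10^13 m³.
Δh = 2.832×10^13 / 3.58×10^14 = 0.0791 m.

≈ 0.0791 m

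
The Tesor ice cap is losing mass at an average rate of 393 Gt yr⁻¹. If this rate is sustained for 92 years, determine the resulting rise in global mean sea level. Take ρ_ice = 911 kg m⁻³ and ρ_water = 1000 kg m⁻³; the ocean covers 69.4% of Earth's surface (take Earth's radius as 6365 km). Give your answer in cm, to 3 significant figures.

≈ 10.2 cm

Total mass lost = 393 Gt/yr × 92 yr = 3.616×10^4 Gt = 3.616×10^16 kg.
ρ_w = 1000 kg m⁻³, so water volume = 3.616×10^16 / 1000 = 3.616×10^13 m³.
Δh = 3.616×10^13 / 3.53×10^14 = 0.102 m = 10.2 cm.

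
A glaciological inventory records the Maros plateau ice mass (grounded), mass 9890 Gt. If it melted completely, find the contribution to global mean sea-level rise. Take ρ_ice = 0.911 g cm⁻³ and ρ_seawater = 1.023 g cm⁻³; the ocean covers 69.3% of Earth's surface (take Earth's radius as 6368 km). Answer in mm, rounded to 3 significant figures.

Maros: 9890 Gt = 9.890×10^15 kg; dividing by ρ_w = 1.023 g cm⁻³ = 1023 kg m⁻³ gives 9.668×10^12 m³ of water.
Spread over 3.53×10^14 m² of ocean, Δh = 9.668×10^12 / 3.53×10^14 = 0.0274 m = 27.4 mm.

≈ 27.4 mm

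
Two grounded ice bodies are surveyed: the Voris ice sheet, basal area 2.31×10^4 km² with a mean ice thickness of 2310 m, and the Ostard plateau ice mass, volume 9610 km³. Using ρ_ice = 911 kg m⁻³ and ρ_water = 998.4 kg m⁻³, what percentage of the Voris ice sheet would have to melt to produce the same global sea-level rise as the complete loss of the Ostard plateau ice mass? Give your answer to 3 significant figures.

≈ 18.0 %

Equal sea-level rise means equal mass of meltwater, i.e. equal mass of ice lost.
Ice mass of Ostard: 8.755×10^15 kg; ice mass of Voris: 4.861×10^16 kg.
Fraction required = 8.755×10^15 / 4.861×10^16 = 0.180 → 18.0 %.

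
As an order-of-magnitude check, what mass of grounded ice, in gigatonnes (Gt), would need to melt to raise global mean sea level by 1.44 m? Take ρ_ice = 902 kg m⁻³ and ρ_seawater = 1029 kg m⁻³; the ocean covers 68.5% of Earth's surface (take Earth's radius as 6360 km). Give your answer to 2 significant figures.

Required water volume = Δh × A = 1.44 m × 3.48×10^14 m² = 5.014×10^14 m³.
ρ_w = 1029 kg m⁻³, so the mass of water = 5.014×10^14 m³ × 1029 kg m⁻³ = 5.159×10^17 kg = 5.2×10^5 Gt (and the same mass of ice, by conservation).

≈ 5.2×10^5 Gt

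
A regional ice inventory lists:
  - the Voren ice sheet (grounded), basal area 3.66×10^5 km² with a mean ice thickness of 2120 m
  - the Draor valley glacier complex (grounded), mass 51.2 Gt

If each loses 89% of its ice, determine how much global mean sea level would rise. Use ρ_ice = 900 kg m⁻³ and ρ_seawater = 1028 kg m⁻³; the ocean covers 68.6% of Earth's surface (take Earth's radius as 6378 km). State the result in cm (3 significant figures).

≈ 172 cm

Voren: ice volume = 3.66×10^5 km² × 2120 m = 7.759×10^5 km³; 0.89 × 7.759×10^5 × (900/1028) = 6.046×10^5 km³ of water.
Draor: 0.89 × 51.2 Gt = 4.557×10^13 kg; dividing by ρ_w = 1028 kg m⁻³ gives 4.433×10^10 m³ of water.
Total added water ≈ 6.046×10^14 m³ over 3.51×10^14 m² → Δh = 1.72 m = 172 cm.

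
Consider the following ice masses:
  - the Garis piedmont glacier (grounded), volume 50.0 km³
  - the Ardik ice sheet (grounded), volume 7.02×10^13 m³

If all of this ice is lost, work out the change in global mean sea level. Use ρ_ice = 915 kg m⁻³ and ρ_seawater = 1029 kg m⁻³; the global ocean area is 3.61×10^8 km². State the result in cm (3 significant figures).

≈ 17.3 cm

Garis: 50.0 km³ × (915/1029) = 44.46 km³ of water.
Ardik: 7.02×10^13 m³ × (915/1029) = 6.242×10^13 m³ of water.
Total added water ≈ 6.247×10^13 m³ over 3.61×10^14 m² → Δh = 0.173 m = 17.3 cm.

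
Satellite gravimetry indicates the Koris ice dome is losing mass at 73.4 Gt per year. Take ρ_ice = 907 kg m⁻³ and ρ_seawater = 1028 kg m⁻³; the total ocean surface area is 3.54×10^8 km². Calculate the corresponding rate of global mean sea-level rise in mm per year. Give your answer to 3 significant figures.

≈ 0.202 mm/yr

ρ_w = 1028 kg m⁻³. Annual water volume added = 73.4 Gt / ρ_w = 7.340×10^13 kg / 1028 kg m⁻³ = 7.140×10^10 m³.
Δh per year = 7.140×10^10 / 3.54×10^14 = 2.02×10^-4 m = 0.202 mm.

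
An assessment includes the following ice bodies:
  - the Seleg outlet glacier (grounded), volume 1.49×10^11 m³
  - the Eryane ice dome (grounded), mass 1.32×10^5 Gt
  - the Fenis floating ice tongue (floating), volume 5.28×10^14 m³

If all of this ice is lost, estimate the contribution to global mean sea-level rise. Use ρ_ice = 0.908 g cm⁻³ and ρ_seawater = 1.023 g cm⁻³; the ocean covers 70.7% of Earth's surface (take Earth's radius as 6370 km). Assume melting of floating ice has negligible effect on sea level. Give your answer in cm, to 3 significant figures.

≈ 35.8 cm

Seleg: 1.49×10^11 m³ × (908/1023) = 1.323×10^11 m³ of water.
Eryane: 1.32×10^5 Gt = 1.320×10^17 kg; dividing by ρ_w = 1.023 g cm⁻³ = 1023 kg m⁻³ gives 1.290×10^14 m³ of water.
The Fenis floating ice tongue is floating and already displaces its own weight of water, so its melt adds essentially nothing to sea level.
Total added water ≈ 1.292×10^14 m³ over 3.61×10^14 m² → Δh = 0.358 m = 35.8 cm.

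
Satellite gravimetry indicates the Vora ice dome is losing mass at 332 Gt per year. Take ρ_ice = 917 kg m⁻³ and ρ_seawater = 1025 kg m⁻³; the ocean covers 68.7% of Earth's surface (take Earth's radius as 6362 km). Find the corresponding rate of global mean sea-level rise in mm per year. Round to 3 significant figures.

≈ 0.927 mm/yr

ρ_w = 1025 kg m⁻³. Annual water volume added = 332 Gt / ρ_w = 3.320×10^14 kg / 1025 kg m⁻³ = 3.239×10^11 m³.
Δh per year = 3.239×10^11 / 3.49×10^14 = 9.27×10^-4 m = 0.927 mm.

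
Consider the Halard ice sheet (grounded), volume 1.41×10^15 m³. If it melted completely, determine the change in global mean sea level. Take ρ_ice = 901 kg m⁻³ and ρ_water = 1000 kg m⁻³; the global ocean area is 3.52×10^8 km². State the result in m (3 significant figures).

≈ 3.61 m

Halard: 1.41×10^15 m³ × (901/1000) = 1.270×10^15 m³ of water.
Spread over 3.52×10^14 m² of ocean, Δh = 1.270×10^15 / 3.52×10^14 = 3.61 m.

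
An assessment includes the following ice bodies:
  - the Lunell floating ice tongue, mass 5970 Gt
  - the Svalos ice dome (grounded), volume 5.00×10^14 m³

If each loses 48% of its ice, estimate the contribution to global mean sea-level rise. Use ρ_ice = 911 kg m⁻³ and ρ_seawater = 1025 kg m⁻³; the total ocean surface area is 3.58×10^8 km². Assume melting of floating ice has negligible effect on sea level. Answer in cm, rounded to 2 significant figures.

The Lunell floating ice tongue is floating and already displaces its own weight of water, so its melt adds essentially nothing to sea level.
Svalos: 0.48 × 5.00×10^14 m³ × (911/1025) = 2.133×10^14 m³ of water.
Total added water ≈ 2.133×10^14 m³ over 3.58×10^14 m² → Δh = 0.596 m = 60 cm.

≈ 60 cm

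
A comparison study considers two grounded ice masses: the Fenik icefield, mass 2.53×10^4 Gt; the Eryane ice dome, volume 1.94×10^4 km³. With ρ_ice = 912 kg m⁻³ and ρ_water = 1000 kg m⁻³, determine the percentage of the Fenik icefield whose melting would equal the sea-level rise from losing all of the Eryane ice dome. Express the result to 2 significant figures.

Equal sea-level rise means equal mass of meltwater, i.e. equal mass of ice lost.
Ice mass of Eryane: 1.769×10^16 kg; ice mass of Fenik: 2.530×10^16 kg.
Fraction required = 1.769×10^16 / 2.530×10^16 = 0.699 → 70 %.

≈ 70 %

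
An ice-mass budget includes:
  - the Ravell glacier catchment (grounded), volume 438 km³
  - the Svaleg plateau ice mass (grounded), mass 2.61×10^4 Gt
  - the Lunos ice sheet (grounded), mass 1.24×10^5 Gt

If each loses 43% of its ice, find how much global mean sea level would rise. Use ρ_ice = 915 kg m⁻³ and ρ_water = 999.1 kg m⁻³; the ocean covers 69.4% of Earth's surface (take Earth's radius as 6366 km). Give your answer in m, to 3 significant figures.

Ravell: 0.43 × 438 km³ × (915/999.1) = 172.5 km³ of water.
Svaleg: 0.43 × 2.61×10^4 Gt = 1.122×10^16 kg; dividing by ρ_w = 999.1 kg m⁻³ gives 1.123×10^13 m³ of water.
Lunos: 0.43 × 1.24×10^5 Gt = 5.332×10^16 kg; dividing by ρ_w = 999.1 kg m⁻³ gives 5.337×10^13 m³ of water.
Total added water ≈ 6.477×10^13 m³ over 3.53×10^14 m² → Δh = 0.183 m.

≈ 0.183 m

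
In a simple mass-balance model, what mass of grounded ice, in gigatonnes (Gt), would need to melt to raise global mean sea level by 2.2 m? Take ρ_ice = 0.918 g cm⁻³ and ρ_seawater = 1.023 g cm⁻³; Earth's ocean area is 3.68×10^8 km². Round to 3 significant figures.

Required water volume = Δh × A = 2.2 m × 3.68×10^14 m² = 8.096×10^14 m³.
ρ_w = 1.023 g cm⁻³ = 1023 kg m⁻³, so the mass of water = 8.096×10^14 m³ × 1023 kg m⁻³ = 8.282×10^17 kg = 8.28×10^5 Gt (and the same mass of ice, by conservation).

≈ 8.28×10^5 Gt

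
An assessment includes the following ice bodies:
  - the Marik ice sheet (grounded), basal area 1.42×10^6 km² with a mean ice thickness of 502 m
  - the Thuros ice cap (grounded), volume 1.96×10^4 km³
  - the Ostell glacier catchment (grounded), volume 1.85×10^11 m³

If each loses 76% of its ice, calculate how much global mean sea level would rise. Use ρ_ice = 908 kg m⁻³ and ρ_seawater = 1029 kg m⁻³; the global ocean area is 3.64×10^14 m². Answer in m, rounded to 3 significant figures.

≈ 1.35 m

Marik: ice volume = 1.42×10^6 km² × 502 m = 7.128×10^5 km³; 0.76 × 7.128×10^5 × (908/1029) = 4.781×10^5 km³ of water.
Thuros: 0.76 × 1.96×10^4 km³ × (908/1029) = 1.314×10^4 km³ of water.
Ostell: 0.76 × 1.85×10^11 m³ × (908/1029) = 1.241×10^11 m³ of water.
Total added water ≈ 4.913×10^14 m³ over 3.64×10^14 m² → Δh = 1.35 m.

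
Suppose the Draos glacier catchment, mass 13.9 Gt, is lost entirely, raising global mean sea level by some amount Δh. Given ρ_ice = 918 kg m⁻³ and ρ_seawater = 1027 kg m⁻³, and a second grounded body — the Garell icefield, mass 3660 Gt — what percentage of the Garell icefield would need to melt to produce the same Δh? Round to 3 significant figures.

Equal sea-level rise means equal mass of meltwater, i.e. equal mass of ice lost.
Ice mass of Draos: 1.390×10^13 kg; ice mass of Garell: 3.660×10^15 kg.
Fraction required = 1.390×10^13 / 3.660×10^15 = 3.80×10^-3 → 0.380 %.

≈ 0.380 %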